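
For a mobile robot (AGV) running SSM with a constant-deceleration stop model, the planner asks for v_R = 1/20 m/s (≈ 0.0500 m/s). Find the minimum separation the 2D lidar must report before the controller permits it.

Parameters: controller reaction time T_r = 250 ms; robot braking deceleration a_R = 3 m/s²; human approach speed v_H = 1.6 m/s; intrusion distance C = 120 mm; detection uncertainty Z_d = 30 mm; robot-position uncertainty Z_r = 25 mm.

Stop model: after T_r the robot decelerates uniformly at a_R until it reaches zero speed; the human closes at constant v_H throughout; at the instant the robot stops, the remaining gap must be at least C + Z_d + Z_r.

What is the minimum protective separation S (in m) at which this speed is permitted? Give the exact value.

braking lasts T_s = (1/20)/3 = 0.0167 s
reaction-phase robot travel = 0.0500·0.2500 = 0.0125 m
robot covers 0.0500·0.0167 − ½·3.0000·0.0167² = 0.0004 m while stopping
human closes 1.6000·0.2667 = 0.4267 m
residual clearance needed = 0.1200+0.0300+0.0250 = 0.1750 m
S_min ≈ 0.0125+0.0004+0.4267+0.1750  ⇒  S_min = 59/96 m

S_min = 59/96 m = 0.6146 m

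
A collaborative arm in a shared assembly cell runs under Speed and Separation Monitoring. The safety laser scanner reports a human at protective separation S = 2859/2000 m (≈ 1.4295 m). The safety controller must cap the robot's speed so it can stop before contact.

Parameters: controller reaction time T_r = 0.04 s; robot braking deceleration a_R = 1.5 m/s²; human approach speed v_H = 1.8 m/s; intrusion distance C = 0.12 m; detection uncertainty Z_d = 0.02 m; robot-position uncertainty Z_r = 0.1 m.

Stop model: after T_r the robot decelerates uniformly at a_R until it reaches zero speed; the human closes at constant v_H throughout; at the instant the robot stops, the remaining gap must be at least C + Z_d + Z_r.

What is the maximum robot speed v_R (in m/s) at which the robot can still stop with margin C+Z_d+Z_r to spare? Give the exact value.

v_R_max = 3/4 m/s = 0.7500 m/s

at the boundary: (1/3)·v² + (31/25)·v + (-447/400) = 0
  disc = (31/25)² − 4·(1/3)·(-447/400) = 7569/2500 ; √disc = 87/50
  v_R = (−(31/25) + 87/50) / (2·(1/3)) = 3/4 m/s
check:
T_s = v_R/a_R = (3/4)/(3/2) = 0.5000 s
reaction-phase robot travel = 0.7500·0.0400 = 0.0300 m
robot under decel: 0.7500²/(2·1.5000) = 0.1875 m
human closes 1.8000·0.5400 = 0.9720 m
residual clearance needed = 0.1200+0.0200+0.1000 = 0.2400 m
sum ≈ 0.0300+0.1875+0.9720+0.2400 ≈ 1.4295 m = S ✓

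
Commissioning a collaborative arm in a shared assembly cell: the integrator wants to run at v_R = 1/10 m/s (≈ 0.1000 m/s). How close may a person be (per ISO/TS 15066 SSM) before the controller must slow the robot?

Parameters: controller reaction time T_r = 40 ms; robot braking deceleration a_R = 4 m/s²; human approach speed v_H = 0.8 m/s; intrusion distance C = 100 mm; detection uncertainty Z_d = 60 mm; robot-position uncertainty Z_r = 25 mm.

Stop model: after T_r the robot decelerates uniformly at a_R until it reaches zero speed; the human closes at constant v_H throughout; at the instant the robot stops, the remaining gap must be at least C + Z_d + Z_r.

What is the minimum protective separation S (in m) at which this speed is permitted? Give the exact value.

S_min = 969/4000 m = 0.2422 m

T_s = v_R/a_R = (1/10)/4 = 0.0250 s
reaction-phase robot travel = 0.1000·0.0400 = 0.0040 m
braking distance = 0.1000²/(2·4.0000) = 0.0013 m
human closes 0.8000·0.0650 = 0.0520 m
margins: 0.1000+0.0600+0.0250 = 0.1850 m
S_min ≈ 0.0040+0.0013+0.0520+0.1850  ⇒  S_min = 969/4000 m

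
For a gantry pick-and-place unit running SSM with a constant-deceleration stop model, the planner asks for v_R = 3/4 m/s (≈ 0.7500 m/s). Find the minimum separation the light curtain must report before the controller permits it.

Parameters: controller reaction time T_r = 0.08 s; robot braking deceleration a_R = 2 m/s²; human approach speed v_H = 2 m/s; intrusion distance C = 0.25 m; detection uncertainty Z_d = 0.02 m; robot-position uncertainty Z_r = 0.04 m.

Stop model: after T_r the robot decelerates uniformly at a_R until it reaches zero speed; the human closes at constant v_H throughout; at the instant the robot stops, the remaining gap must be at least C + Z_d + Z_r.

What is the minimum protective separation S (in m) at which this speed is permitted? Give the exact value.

S_min = 2273/1600 m = 1.4206 m

T_s = v_R/a_R = (3/4)/2 = 0.3750 s
reaction-phase robot travel = 0.7500·0.0800 = 0.0600 m
braking distance = 0.7500²/(2·2.0000) = 0.1406 m
human closes 2.0000·0.4550 = 0.9100 m
margins: 0.2500+0.0200+0.0400 = 0.3100 m
S_min ≈ 0.0600+0.1406+0.9100+0.3100  ⇒  S_min = 2273/1600 m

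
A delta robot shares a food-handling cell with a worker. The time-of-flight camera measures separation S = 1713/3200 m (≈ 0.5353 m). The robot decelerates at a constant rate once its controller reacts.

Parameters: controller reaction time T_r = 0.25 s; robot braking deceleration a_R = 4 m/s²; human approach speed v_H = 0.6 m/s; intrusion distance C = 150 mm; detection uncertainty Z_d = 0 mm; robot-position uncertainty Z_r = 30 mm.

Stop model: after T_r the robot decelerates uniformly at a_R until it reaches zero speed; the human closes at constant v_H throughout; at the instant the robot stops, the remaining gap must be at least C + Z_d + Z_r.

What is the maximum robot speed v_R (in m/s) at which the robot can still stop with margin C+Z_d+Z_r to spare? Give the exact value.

v_R_max = 9/20 m/s = 0.4500 m/s

at the boundary: (1/8)·v² + (2/5)·v + (-657/3200) = 0
  disc = (2/5)² − 4·(1/8)·(-657/3200) = 1681/6400 ; √disc = 41/80
  v_R = (−(2/5) + 41/80) / (2·(1/8)) = 9/20 m/s
check:
braking lasts T_s = (9/20)/4 = 0.1125 s
robot covers v_R·T_r = 0.4500·0.2500 = 0.1125 m before braking
robot under decel: 0.4500²/(2·4.0000) = 0.0253 m
person approaches 0.6000·(0.2500+0.1125) = 0.2175 m
residual clearance needed = 0.1500+0.0000+0.0300 = 0.1800 m
sum ≈ 0.1125+0.0253+0.2175+0.1800 ≈ 0.5353 m = S ✓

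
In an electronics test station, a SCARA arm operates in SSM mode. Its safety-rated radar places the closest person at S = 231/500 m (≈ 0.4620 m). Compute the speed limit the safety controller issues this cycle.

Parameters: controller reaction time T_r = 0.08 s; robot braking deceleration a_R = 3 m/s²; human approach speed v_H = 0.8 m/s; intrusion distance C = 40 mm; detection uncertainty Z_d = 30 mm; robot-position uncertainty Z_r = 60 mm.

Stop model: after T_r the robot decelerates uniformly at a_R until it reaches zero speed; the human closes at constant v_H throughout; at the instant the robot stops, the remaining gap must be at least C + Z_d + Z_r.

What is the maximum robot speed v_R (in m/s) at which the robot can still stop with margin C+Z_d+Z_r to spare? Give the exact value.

quadratic (1/6)·v² + (26/75)·v + (-67/250) = 0
  disc = (26/75)² − 4·(1/6)·(-67/250) = 1681/5625 ; √disc = 41/75
  v_R = (−(26/75) + 41/75) / (2·(1/6)) = 3/5 m/s
check:
braking lasts T_s = (3/5)/3 = 0.2000 s
robot covers v_R·T_r = 0.6000·0.0800 = 0.0480 m before braking
braking distance = 0.6000²/(2·3.0000) = 0.0600 m
person approaches 0.8000·(0.0800+0.2000) = 0.2240 m
residual clearance needed = 0.0400+0.0300+0.0600 = 0.1300 m
sum ≈ 0.0480+0.0600+0.2240+0.1300 ≈ 0.4620 m = S ✓

v_R_max = 3/5 m/s = 0.6000 m/s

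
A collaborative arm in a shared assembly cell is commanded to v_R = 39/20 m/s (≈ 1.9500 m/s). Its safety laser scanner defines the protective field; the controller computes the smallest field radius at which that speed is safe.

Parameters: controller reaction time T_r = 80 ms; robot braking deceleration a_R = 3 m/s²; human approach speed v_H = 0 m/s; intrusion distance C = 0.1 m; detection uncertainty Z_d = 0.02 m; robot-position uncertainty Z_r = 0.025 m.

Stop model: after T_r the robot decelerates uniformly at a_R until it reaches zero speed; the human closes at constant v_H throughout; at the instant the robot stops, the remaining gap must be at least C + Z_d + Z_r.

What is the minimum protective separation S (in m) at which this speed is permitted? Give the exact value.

S_min = 3739/4000 m = 0.9347 m

T_s = v_R/a_R = (39/20)/3 = 0.6500 s
reaction-phase robot travel = 1.9500·0.0800 = 0.1560 m
robot covers 1.9500·0.6500 − ½·3.0000·0.6500² = 0.6338 m while stopping
human closes 0.0000·0.7300 = 0.0000 m
C+Z_d+Z_r = 0.1000+0.0200+0.0250 = 0.1450 m
S_min ≈ 0.1560+0.6338+0.0000+0.1450  ⇒  S_min = 3739/4000 m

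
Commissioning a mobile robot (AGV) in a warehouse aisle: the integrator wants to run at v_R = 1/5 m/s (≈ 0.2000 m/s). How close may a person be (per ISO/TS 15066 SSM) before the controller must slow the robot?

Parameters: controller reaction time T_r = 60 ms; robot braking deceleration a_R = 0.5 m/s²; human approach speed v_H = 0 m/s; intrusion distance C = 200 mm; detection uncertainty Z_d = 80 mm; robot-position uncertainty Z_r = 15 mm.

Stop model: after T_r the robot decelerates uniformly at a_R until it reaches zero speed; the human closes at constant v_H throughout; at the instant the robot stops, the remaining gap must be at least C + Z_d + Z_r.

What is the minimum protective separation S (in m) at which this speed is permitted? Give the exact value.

S_min = 347/1000 m = 0.3470 m

braking lasts T_s = (1/5)/(1/2) = 0.4000 s
robot in T_r: 0.2000·0.0600 = 0.0120 m
robot under decel: 0.2000²/(2·0.5000) = 0.0400 m
human closes 0.0000·0.4600 = 0.0000 m
margins: 0.2000+0.0800+0.0150 = 0.2950 m
S_min ≈ 0.0120+0.0400+0.0000+0.2950  ⇒  S_min = 347/1000 m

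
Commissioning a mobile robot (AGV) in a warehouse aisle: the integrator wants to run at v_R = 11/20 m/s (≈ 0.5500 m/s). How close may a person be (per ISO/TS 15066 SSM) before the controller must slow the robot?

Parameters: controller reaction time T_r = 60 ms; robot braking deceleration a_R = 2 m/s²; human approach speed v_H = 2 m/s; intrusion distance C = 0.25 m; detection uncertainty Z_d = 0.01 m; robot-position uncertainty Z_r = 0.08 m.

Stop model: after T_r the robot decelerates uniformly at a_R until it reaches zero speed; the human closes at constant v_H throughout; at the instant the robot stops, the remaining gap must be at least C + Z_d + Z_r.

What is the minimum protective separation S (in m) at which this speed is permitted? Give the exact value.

S_min = 8949/8000 m = 1.1186 m

stop time T_s = (11/20)/2 = 0.2750 s
robot covers v_R·T_r = 0.5500·0.0600 = 0.0330 m before braking
braking distance = 0.5500²/(2·2.0000) = 0.0756 m
human closes 2.0000·0.3350 = 0.6700 m
C+Z_d+Z_r = 0.2500+0.0100+0.0800 = 0.3400 m
S_min ≈ 0.0330+0.0756+0.6700+0.3400  ⇒  S_min = 8949/8000 m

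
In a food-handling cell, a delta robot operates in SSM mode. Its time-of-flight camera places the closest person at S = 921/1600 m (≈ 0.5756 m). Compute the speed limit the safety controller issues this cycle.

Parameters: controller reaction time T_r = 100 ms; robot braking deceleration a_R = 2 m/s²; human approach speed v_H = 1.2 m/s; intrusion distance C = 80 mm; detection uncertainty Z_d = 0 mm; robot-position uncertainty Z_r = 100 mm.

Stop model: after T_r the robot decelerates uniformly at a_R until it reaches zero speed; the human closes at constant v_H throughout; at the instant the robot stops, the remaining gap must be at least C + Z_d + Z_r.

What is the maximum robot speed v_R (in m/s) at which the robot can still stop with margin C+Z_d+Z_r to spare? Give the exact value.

v_R_max = 7/20 m/s = 0.3500 m/s

at the boundary: (1/4)·v² + (7/10)·v + (-441/1600) = 0
  disc = (7/10)² − 4·(1/4)·(-441/1600) = 49/64 ; √disc = 7/8
  v_R = (−(7/10) + 7/8) / (2·(1/4)) = 7/20 m/s
check:
stop time T_s = (7/20)/2 = 0.1750 s
robot in T_r: 0.3500·0.1000 = 0.0350 m
robot covers 0.3500·0.1750 − ½·2.0000·0.1750² = 0.0306 m while stopping
person approaches 1.2000·(0.1000+0.1750) = 0.3300 m
margins: 0.0800+0.0000+0.1000 = 0.1800 m
sum ≈ 0.0350+0.0306+0.3300+0.1800 ≈ 0.5756 m = S ✓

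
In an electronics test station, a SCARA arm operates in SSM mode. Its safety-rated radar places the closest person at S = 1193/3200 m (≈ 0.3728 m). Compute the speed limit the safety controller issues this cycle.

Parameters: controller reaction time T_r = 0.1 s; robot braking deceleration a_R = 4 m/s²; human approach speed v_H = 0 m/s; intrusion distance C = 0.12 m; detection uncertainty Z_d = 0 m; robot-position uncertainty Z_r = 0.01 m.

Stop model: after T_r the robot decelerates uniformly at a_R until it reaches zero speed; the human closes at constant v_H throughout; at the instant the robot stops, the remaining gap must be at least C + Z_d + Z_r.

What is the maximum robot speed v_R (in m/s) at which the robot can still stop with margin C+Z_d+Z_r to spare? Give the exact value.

collect terms ⇒ (1/8)·v_R² + (1/10)·v_R + (-777/3200) = 0
  disc = (1/10)² − 4·(1/8)·(-777/3200) = 841/6400 ; √disc = 29/80
  v_R = (−(1/10) + 29/80) / (2·(1/8)) = 21/20 m/s
check:
braking lasts T_s = (21/20)/4 = 0.2625 s
robot in T_r: 1.0500·0.1000 = 0.1050 m
robot covers 1.0500·0.2625 − ½·4.0000·0.2625² = 0.1378 m while stopping
human over T_r+T_s: 0.0000·(0.1000+0.2625) = 0.0000 m
margins: 0.1200+0.0000+0.0100 = 0.1300 m
sum ≈ 0.1050+0.1378+0.0000+0.1300 ≈ 0.3728 m = S ✓

v_R_max = 21/20 m/s = 1.0500 m/s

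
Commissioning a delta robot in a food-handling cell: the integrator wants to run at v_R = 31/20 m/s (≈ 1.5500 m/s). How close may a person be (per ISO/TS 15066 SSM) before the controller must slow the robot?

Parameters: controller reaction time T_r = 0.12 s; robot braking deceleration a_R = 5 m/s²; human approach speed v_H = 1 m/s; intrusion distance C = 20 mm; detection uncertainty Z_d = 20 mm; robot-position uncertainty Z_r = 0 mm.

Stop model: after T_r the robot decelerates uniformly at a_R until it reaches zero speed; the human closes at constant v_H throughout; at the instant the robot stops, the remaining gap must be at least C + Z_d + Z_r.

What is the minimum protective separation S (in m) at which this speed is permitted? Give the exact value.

S_min = 717/800 m = 0.8962 m

stop time T_s = (31/20)/5 = 0.3100 s
robot in T_r: 1.5500·0.1200 = 0.1860 m
robot under decel: 1.5500²/(2·5.0000) = 0.2402 m
person approaches 1.0000·(0.1200+0.3100) = 0.4300 m
C+Z_d+Z_r = 0.0200+0.0200+0.0000 = 0.0400 m
S_min ≈ 0.1860+0.2402+0.4300+0.0400  ⇒  S_min = 717/800 m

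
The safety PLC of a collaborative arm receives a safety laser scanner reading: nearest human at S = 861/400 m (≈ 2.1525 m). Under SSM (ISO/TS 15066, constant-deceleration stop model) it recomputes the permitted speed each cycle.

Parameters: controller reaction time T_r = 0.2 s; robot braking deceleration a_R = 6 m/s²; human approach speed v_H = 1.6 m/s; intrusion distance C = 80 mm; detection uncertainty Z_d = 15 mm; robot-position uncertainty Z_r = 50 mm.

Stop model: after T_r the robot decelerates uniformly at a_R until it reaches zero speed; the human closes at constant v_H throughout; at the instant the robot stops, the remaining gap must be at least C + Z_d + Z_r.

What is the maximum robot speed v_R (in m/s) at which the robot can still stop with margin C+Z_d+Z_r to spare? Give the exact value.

v_R_max = 5/2 m/s = 2.5000 m/s

at the boundary: (1/12)·v² + (7/15)·v + (-27/16) = 0
  disc = (7/15)² − 4·(1/12)·(-27/16) = 2809/3600 ; √disc = 53/60
  v_R = (−(7/15) + 53/60) / (2·(1/12)) = 5/2 m/s
check:
stop time T_s = (5/2)/6 = 0.4167 s
robot in T_r: 2.5000·0.2000 = 0.5000 m
braking distance = 2.5000²/(2·6.0000) = 0.5208 m
human closes 1.6000·0.6167 = 0.9867 m
margins: 0.0800+0.0150+0.0500 = 0.1450 m
sum ≈ 0.5000+0.5208+0.9867+0.1450 ≈ 2.1525 m = S ✓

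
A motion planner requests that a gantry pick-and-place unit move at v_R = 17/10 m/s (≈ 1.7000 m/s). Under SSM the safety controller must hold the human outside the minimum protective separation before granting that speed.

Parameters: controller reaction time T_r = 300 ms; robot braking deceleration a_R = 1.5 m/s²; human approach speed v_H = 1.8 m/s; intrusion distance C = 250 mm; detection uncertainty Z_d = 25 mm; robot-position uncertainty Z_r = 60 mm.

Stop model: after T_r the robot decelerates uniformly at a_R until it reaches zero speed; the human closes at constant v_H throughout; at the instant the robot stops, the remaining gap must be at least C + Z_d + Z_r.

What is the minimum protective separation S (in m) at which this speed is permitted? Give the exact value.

stop time T_s = (17/10)/(3/2) = 1.1333 s
robot covers v_R·T_r = 1.7000·0.3000 = 0.5100 m before braking
robot under decel: 1.7000²/(2·1.5000) = 0.9633 m
person approaches 1.8000·(0.3000+1.1333) = 2.5800 m
C+Z_d+Z_r = 0.2500+0.0250+0.0600 = 0.3350 m
S_min ≈ 0.5100+0.9633+2.5800+0.3350  ⇒  S_min = 2633/600 m

S_min = 2633/600 m = 4.3883 m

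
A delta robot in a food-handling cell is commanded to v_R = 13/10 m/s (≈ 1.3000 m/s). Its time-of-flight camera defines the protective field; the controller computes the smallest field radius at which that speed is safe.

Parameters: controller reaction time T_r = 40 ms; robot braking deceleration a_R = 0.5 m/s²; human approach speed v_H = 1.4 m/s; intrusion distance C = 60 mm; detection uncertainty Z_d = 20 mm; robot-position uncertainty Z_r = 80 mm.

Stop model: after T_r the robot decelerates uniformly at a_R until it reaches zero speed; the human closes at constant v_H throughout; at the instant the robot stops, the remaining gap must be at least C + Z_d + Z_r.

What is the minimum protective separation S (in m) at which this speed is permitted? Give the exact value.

S_min = 2799/500 m = 5.5980 m

stop time T_s = (13/10)/(1/2) = 2.6000 s
robot in T_r: 1.3000·0.0400 = 0.0520 m
braking distance = 1.3000²/(2·0.5000) = 1.6900 m
person approaches 1.4000·(0.0400+2.6000) = 3.6960 m
C+Z_d+Z_r = 0.0600+0.0200+0.0800 = 0.1600 m
S_min ≈ 0.0520+1.6900+3.6960+0.1600  ⇒  S_min = 2799/500 m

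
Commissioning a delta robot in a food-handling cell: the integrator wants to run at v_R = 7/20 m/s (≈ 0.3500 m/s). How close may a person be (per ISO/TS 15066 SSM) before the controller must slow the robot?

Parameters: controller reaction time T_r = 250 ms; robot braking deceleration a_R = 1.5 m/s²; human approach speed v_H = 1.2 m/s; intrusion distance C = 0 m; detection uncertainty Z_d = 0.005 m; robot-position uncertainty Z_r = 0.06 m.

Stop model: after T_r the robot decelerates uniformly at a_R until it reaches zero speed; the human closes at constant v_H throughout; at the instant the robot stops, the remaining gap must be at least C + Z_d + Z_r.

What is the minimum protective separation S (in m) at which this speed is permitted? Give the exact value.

S_min = 58/75 m = 0.7733 m

stop time T_s = (7/20)/(3/2) = 0.2333 s
robot in T_r: 0.3500·0.2500 = 0.0875 m
robot covers 0.3500·0.2333 − ½·1.5000·0.2333² = 0.0408 m while stopping
human over T_r+T_s: 1.2000·(0.2500+0.2333) = 0.5800 m
C+Z_d+Z_r = 0.0000+0.0050+0.0600 = 0.0650 m
S_min ≈ 0.0875+0.0408+0.5800+0.0650  ⇒  S_min = 58/75 m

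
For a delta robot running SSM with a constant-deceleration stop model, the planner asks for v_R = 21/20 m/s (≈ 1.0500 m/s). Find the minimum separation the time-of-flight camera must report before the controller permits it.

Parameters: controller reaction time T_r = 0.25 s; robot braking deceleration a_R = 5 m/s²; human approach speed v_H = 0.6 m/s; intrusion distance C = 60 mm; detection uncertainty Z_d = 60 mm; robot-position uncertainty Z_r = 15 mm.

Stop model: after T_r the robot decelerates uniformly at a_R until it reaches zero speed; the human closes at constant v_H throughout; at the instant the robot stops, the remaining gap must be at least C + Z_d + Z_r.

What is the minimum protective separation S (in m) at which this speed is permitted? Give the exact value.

S_min = 627/800 m = 0.7837 m

T_s = v_R/a_R = (21/20)/5 = 0.2100 s
robot covers v_R·T_r = 1.0500·0.2500 = 0.2625 m before braking
braking distance = 1.0500²/(2·5.0000) = 0.1103 m
person approaches 0.6000·(0.2500+0.2100) = 0.2760 m
C+Z_d+Z_r = 0.0600+0.0600+0.0150 = 0.1350 m
S_min ≈ 0.2625+0.1103+0.2760+0.1350  ⇒  S_min = 627/800 m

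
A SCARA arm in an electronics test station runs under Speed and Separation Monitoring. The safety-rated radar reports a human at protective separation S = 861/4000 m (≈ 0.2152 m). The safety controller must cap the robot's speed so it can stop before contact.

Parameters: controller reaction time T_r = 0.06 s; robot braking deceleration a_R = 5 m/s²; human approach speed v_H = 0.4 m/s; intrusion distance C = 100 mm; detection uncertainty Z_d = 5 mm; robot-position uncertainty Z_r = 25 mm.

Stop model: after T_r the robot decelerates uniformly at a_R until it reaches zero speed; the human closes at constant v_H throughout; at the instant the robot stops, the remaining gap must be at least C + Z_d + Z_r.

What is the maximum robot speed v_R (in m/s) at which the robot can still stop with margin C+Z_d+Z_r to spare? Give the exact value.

v_R_max = 7/20 m/s = 0.3500 m/s

collect terms ⇒ (1/10)·v_R² + (7/50)·v_R + (-49/800) = 0
  disc = (7/50)² − 4·(1/10)·(-49/800) = 441/10000 ; √disc = 21/100
  v_R = (−(7/50) + 21/100) / (2·(1/10)) = 7/20 m/s
check:
braking lasts T_s = (7/20)/5 = 0.0700 s
robot covers v_R·T_r = 0.3500·0.0600 = 0.0210 m before braking
robot covers 0.3500·0.0700 − ½·5.0000·0.0700² = 0.0123 m while stopping
person approaches 0.4000·(0.0600+0.0700) = 0.0520 m
residual clearance needed = 0.1000+0.0050+0.0250 = 0.1300 m
sum ≈ 0.0210+0.0123+0.0520+0.1300 ≈ 0.2152 m = S ✓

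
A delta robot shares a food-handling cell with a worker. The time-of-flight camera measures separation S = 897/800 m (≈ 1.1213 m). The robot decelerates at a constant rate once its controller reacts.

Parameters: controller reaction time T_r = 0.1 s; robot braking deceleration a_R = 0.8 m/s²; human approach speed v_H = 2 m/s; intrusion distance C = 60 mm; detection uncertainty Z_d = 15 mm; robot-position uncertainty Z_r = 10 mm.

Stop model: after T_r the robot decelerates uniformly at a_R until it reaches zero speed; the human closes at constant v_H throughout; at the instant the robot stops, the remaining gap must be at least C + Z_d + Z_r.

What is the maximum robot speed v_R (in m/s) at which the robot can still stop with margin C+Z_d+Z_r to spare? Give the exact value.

v_R_max = 3/10 m/s = 0.3000 m/s

at the boundary: (5/8)·v² + (13/5)·v + (-669/800) = 0
  disc = (13/5)² − 4·(5/8)·(-669/800) = 14161/1600 ; √disc = 119/40
  v_R = (−(13/5) + 119/40) / (2·(5/8)) = 3/10 m/s
check:
stop time T_s = (3/10)/(4/5) = 0.3750 s
reaction-phase robot travel = 0.3000·0.1000 = 0.0300 m
robot covers 0.3000·0.3750 − ½·0.8000·0.3750² = 0.0563 m while stopping
human over T_r+T_s: 2.0000·(0.1000+0.3750) = 0.9500 m
C+Z_d+Z_r = 0.0600+0.0150+0.0100 = 0.0850 m
sum ≈ 0.0300+0.0563+0.9500+0.0850 ≈ 1.1213 m = S ✓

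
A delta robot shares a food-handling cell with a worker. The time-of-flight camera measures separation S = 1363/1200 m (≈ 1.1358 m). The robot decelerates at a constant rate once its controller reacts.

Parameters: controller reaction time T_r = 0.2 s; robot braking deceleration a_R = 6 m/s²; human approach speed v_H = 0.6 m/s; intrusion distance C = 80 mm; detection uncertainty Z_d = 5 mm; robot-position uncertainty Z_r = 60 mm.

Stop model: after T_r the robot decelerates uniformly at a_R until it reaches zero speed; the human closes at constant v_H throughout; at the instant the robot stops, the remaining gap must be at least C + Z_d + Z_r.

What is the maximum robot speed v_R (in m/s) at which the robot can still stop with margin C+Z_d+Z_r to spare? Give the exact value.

v_R_max = 19/10 m/s = 1.9000 m/s

collect terms ⇒ (1/12)·v_R² + (3/10)·v_R + (-209/240) = 0
  disc = (3/10)² − 4·(1/12)·(-209/240) = 1369/3600 ; √disc = 37/60
  v_R = (−(3/10) + 37/60) / (2·(1/12)) = 19/10 m/s
check:
stop time T_s = (19/10)/6 = 0.3167 s
robot in T_r: 1.9000·0.2000 = 0.3800 m
braking distance = 1.9000²/(2·6.0000) = 0.3008 m
person approaches 0.6000·(0.2000+0.3167) = 0.3100 m
C+Z_d+Z_r = 0.0800+0.0050+0.0600 = 0.1450 m
sum ≈ 0.3800+0.3008+0.3100+0.1450 ≈ 1.1358 m = S ✓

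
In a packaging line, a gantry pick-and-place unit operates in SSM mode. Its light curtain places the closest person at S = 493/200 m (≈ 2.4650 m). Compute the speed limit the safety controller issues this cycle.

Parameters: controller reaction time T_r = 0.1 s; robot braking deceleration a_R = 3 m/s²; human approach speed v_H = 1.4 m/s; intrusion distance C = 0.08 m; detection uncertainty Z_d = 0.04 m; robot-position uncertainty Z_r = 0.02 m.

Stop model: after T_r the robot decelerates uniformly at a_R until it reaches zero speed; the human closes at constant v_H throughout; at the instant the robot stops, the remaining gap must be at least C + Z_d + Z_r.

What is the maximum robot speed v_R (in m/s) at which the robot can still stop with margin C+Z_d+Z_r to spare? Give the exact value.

v_R_max = 23/10 m/s = 2.3000 m/s

collect terms ⇒ (1/6)·v_R² + (17/30)·v_R + (-437/200) = 0
  disc = (17/30)² − 4·(1/6)·(-437/200) = 16/9 ; √disc = 4/3
  v_R = (−(17/30) + 4/3) / (2·(1/6)) = 23/10 m/s
check:
braking lasts T_s = (23/10)/3 = 0.7667 s
reaction-phase robot travel = 2.3000·0.1000 = 0.2300 m
braking distance = 2.3000²/(2·3.0000) = 0.8817 m
human closes 1.4000·0.8667 = 1.2133 m
margins: 0.0800+0.0400+0.0200 = 0.1400 m
sum ≈ 0.2300+0.8817+1.2133+0.1400 ≈ 2.4650 m = S ✓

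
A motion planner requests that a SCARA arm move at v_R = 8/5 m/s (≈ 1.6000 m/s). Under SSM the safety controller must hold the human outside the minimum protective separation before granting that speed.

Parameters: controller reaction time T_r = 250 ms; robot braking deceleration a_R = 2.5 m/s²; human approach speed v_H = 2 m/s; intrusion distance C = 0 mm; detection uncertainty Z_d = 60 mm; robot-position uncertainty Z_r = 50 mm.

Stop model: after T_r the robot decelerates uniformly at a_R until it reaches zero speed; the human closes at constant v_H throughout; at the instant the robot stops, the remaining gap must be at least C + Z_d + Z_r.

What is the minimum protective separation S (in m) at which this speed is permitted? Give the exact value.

S_min = 1401/500 m = 2.8020 m

T_s = v_R/a_R = (8/5)/(5/2) = 0.6400 s
robot in T_r: 1.6000·0.2500 = 0.4000 m
robot covers 1.6000·0.6400 − ½·2.5000·0.6400² = 0.5120 m while stopping
human closes 2.0000·0.8900 = 1.7800 m
residual clearance needed = 0.0000+0.0600+0.0500 = 0.1100 m
S_min ≈ 0.4000+0.5120+1.7800+0.1100  ⇒  S_min = 1401/500 m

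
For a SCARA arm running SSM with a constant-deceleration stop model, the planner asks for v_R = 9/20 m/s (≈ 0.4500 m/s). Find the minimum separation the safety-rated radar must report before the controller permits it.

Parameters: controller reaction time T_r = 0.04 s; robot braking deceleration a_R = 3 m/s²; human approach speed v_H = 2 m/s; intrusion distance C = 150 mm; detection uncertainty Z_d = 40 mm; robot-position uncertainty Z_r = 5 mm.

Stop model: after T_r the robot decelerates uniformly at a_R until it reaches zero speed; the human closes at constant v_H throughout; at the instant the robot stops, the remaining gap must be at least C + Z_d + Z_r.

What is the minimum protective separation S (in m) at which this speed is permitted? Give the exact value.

braking lasts T_s = (9/20)/3 = 0.1500 s
robot covers v_R·T_r = 0.4500·0.0400 = 0.0180 m before braking
robot under decel: 0.4500²/(2·3.0000) = 0.0338 m
human over T_r+T_s: 2.0000·(0.0400+0.1500) = 0.3800 m
margins: 0.1500+0.0400+0.0050 = 0.1950 m
S_min ≈ 0.0180+0.0338+0.3800+0.1950  ⇒  S_min = 2507/4000 m

S_min = 2507/4000 m = 0.6268 m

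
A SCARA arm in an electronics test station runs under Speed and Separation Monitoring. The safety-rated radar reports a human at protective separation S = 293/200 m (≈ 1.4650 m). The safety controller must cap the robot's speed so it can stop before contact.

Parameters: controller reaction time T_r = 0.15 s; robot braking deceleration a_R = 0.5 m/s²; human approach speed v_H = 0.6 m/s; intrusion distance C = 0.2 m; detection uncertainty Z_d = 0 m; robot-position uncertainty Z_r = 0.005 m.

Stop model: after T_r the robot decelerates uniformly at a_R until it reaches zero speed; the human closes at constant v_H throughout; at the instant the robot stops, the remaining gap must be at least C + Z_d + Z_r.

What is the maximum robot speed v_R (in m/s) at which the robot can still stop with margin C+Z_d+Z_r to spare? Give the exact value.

quadratic (1)·v² + (27/20)·v + (-117/100) = 0
  disc = (27/20)² − 4·(1)·(-117/100) = 2601/400 ; √disc = 51/20
  v_R = (−(27/20) + 51/20) / (2·(1)) = 3/5 m/s
check:
T_s = v_R/a_R = (3/5)/(1/2) = 1.2000 s
reaction-phase robot travel = 0.6000·0.1500 = 0.0900 m
robot under decel: 0.6000²/(2·0.5000) = 0.3600 m
human over T_r+T_s: 0.6000·(0.1500+1.2000) = 0.8100 m
C+Z_d+Z_r = 0.2000+0.0000+0.0050 = 0.2050 m
sum ≈ 0.0900+0.3600+0.8100+0.2050 ≈ 1.4650 m = S ✓

v_R_max = 3/5 m/s = 0.6000 m/s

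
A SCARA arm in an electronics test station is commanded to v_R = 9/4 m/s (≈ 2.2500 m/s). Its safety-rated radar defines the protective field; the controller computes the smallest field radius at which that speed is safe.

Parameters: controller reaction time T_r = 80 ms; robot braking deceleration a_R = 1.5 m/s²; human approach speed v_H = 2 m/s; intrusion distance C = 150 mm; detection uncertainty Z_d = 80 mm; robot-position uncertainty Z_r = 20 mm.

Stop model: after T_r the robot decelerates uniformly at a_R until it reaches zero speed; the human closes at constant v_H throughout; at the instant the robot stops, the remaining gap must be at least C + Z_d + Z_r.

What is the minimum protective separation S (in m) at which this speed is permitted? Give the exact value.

stop time T_s = (9/4)/(3/2) = 1.5000 s
reaction-phase robot travel = 2.2500·0.0800 = 0.1800 m
robot under decel: 2.2500²/(2·1.5000) = 1.6875 m
human over T_r+T_s: 2.0000·(0.0800+1.5000) = 3.1600 m
margins: 0.1500+0.0800+0.0200 = 0.2500 m
S_min ≈ 0.1800+1.6875+3.1600+0.2500  ⇒  S_min = 2111/400 m

S_min = 2111/400 m = 5.2775 m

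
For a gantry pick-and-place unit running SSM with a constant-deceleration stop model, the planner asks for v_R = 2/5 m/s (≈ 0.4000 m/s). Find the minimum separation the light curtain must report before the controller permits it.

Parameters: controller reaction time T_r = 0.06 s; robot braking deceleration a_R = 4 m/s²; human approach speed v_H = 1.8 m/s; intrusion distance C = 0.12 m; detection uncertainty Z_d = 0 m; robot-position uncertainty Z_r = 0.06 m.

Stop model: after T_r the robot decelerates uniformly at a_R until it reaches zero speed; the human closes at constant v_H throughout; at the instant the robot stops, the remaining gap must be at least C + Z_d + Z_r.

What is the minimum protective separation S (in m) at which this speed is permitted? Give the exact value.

braking lasts T_s = (2/5)/4 = 0.1000 s
reaction-phase robot travel = 0.4000·0.0600 = 0.0240 m
braking distance = 0.4000²/(2·4.0000) = 0.0200 m
human closes 1.8000·0.1600 = 0.2880 m
margins: 0.1200+0.0000+0.0600 = 0.1800 m
S_min ≈ 0.0240+0.0200+0.2880+0.1800  ⇒  S_min = 64/125 m

S_min = 64/125 m = 0.5120 m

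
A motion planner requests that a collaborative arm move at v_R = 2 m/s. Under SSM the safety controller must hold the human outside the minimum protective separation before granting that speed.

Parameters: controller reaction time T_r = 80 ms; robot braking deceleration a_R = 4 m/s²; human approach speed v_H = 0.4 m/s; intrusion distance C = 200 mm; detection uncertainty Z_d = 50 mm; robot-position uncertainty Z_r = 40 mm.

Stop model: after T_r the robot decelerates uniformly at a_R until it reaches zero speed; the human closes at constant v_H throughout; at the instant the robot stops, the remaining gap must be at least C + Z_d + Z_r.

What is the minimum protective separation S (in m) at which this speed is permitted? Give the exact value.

S_min = 591/500 m = 1.1820 m

stop time T_s = 2/4 = 0.5000 s
robot in T_r: 2.0000·0.0800 = 0.1600 m
robot under decel: 2.0000²/(2·4.0000) = 0.5000 m
human closes 0.4000·0.5800 = 0.2320 m
residual clearance needed = 0.2000+0.0500+0.0400 = 0.2900 m
S_min ≈ 0.1600+0.5000+0.2320+0.2900  ⇒  S_min = 591/500 m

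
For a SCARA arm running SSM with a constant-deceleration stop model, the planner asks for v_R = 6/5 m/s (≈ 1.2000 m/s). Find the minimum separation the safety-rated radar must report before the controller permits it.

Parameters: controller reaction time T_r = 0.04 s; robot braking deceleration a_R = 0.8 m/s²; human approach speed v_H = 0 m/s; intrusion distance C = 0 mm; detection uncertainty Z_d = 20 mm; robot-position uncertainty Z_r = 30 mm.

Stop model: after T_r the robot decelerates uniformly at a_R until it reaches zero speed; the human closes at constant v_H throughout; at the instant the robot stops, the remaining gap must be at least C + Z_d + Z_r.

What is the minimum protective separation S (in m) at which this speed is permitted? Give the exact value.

S_min = 499/500 m = 0.9980 m

braking lasts T_s = (6/5)/(4/5) = 1.5000 s
reaction-phase robot travel = 1.2000·0.0400 = 0.0480 m
robot covers 1.2000·1.5000 − ½·0.8000·1.5000² = 0.9000 m while stopping
human over T_r+T_s: 0.0000·(0.0400+1.5000) = 0.0000 m
margins: 0.0000+0.0200+0.0300 = 0.0500 m
S_min ≈ 0.0480+0.9000+0.0000+0.0500  ⇒  S_min = 499/500 m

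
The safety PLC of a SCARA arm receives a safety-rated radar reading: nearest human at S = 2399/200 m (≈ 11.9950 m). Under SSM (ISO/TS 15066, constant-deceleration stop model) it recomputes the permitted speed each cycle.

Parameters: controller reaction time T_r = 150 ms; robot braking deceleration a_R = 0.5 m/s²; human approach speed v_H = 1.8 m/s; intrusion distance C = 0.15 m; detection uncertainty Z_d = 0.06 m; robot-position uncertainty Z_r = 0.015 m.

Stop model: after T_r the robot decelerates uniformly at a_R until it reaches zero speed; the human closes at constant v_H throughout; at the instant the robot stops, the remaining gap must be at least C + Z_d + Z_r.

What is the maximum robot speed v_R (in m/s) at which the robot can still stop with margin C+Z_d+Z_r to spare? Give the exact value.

v_R_max = 2 m/s = 2.0000 m/s

quadratic (1)·v² + (15/4)·v + (-23/2) = 0
  disc = (15/4)² − 4·(1)·(-23/2) = 961/16 ; √disc = 31/4
  v_R = (−(15/4) + 31/4) / (2·(1)) = 2 m/s
check:
stop time T_s = 2/(1/2) = 4.0000 s
robot covers v_R·T_r = 2.0000·0.1500 = 0.3000 m before braking
braking distance = 2.0000²/(2·0.5000) = 4.0000 m
human closes 1.8000·4.1500 = 7.4700 m
residual clearance needed = 0.1500+0.0600+0.0150 = 0.2250 m
sum ≈ 0.3000+4.0000+7.4700+0.2250 ≈ 11.9950 m = S ✓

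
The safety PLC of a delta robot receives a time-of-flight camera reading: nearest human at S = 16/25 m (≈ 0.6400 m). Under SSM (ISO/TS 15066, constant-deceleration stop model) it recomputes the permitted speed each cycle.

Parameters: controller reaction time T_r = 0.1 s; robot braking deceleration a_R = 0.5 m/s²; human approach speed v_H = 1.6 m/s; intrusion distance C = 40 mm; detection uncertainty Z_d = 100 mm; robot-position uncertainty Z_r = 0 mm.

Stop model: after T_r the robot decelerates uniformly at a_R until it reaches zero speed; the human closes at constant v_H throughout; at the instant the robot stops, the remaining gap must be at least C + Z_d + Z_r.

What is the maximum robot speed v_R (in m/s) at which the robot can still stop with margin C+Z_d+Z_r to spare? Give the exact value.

v_R_max = 1/10 m/s = 0.1000 m/s

at the boundary: (1)·v² + (33/10)·v + (-17/50) = 0
  disc = (33/10)² − 4·(1)·(-17/50) = 49/4 ; √disc = 7/2
  v_R = (−(33/10) + 7/2) / (2·(1)) = 1/10 m/s
check:
T_s = v_R/a_R = (1/10)/(1/2) = 0.2000 s
robot in T_r: 0.1000·0.1000 = 0.0100 m
robot under decel: 0.1000²/(2·0.5000) = 0.0100 m
human over T_r+T_s: 1.6000·(0.1000+0.2000) = 0.4800 m
residual clearance needed = 0.0400+0.1000+0.0000 = 0.1400 m
sum ≈ 0.0100+0.0100+0.4800+0.1400 ≈ 0.6400 m = S ✓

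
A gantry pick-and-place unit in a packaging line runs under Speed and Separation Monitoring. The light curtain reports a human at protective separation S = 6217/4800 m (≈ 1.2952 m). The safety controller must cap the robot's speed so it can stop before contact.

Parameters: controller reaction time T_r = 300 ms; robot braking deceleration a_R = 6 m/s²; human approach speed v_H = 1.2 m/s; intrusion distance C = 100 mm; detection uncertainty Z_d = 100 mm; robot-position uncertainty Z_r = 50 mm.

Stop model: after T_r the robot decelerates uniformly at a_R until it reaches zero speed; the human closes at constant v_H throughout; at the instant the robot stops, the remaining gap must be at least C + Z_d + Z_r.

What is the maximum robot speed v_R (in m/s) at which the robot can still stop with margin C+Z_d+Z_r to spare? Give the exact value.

quadratic (1/12)·v² + (1/2)·v + (-3289/4800) = 0
  disc = (1/2)² − 4·(1/12)·(-3289/4800) = 6889/14400 ; √disc = 83/120
  v_R = (−(1/2) + 83/120) / (2·(1/12)) = 23/20 m/s
check:
T_s = v_R/a_R = (23/20)/6 = 0.1917 s
reaction-phase robot travel = 1.1500·0.3000 = 0.3450 m
robot covers 1.1500·0.1917 − ½·6.0000·0.1917² = 0.1102 m while stopping
human closes 1.2000·0.4917 = 0.5900 m
margins: 0.1000+0.1000+0.0500 = 0.2500 m
sum ≈ 0.3450+0.1102+0.5900+0.2500 ≈ 1.2952 m = S ✓

v_R_max = 23/20 m/s = 1.1500 m/s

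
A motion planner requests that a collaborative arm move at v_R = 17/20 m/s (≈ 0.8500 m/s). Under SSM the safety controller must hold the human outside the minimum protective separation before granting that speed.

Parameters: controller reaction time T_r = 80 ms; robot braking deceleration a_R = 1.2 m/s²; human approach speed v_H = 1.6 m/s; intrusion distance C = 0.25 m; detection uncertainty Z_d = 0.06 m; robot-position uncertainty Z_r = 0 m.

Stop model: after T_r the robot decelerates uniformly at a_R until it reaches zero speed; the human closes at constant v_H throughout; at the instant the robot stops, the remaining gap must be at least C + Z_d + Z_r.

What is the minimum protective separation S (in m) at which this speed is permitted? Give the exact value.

stop time T_s = (17/20)/(6/5) = 0.7083 s
robot in T_r: 0.8500·0.0800 = 0.0680 m
robot covers 0.8500·0.7083 − ½·1.2000·0.7083² = 0.3010 m while stopping
person approaches 1.6000·(0.0800+0.7083) = 1.2613 m
C+Z_d+Z_r = 0.2500+0.0600+0.0000 = 0.3100 m
S_min ≈ 0.0680+0.3010+1.2613+0.3100  ⇒  S_min = 15523/8000 m

S_min = 15523/8000 m = 1.9404 m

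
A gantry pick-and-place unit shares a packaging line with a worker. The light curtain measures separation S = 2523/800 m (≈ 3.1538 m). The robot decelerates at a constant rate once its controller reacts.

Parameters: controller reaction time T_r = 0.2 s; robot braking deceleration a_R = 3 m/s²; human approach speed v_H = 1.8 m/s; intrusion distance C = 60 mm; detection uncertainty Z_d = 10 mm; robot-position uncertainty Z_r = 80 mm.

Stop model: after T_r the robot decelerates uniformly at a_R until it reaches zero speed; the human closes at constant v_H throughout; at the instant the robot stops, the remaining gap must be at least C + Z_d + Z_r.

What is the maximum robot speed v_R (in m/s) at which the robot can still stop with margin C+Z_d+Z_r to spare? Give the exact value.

v_R_max = 9/4 m/s = 2.2500 m/s

at the boundary: (1/6)·v² + (4/5)·v + (-423/160) = 0
  disc = (4/5)² − 4·(1/6)·(-423/160) = 961/400 ; √disc = 31/20
  v_R = (−(4/5) + 31/20) / (2·(1/6)) = 9/4 m/s
check:
T_s = v_R/a_R = (9/4)/3 = 0.7500 s
robot in T_r: 2.2500·0.2000 = 0.4500 m
robot covers 2.2500·0.7500 − ½·3.0000·0.7500² = 0.8438 m while stopping
human over T_r+T_s: 1.8000·(0.2000+0.7500) = 1.7100 m
C+Z_d+Z_r = 0.0600+0.0100+0.0800 = 0.1500 m
sum ≈ 0.4500+0.8438+1.7100+0.1500 ≈ 3.1538 m = S ✓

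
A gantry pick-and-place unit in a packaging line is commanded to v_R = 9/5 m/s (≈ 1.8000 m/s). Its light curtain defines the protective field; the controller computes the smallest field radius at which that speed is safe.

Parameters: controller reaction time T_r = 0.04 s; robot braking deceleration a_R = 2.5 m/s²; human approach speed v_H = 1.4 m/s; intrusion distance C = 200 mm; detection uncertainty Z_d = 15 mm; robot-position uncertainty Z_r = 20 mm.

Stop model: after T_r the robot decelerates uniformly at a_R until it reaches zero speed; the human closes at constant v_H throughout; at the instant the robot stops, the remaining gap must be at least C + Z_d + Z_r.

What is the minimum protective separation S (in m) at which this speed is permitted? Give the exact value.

braking lasts T_s = (9/5)/(5/2) = 0.7200 s
reaction-phase robot travel = 1.8000·0.0400 = 0.0720 m
robot under decel: 1.8000²/(2·2.5000) = 0.6480 m
human closes 1.4000·0.7600 = 1.0640 m
residual clearance needed = 0.2000+0.0150+0.0200 = 0.2350 m
S_min ≈ 0.0720+0.6480+1.0640+0.2350  ⇒  S_min = 2019/1000 m

S_min = 2019/1000 m = 2.0190 m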